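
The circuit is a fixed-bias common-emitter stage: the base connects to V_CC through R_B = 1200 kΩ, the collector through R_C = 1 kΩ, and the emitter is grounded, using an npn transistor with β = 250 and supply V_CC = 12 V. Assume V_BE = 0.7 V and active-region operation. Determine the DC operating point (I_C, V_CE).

Base loop: V_CC = I_B·R_B + V_BE, so I_B = (12 − 0.7)/1200 kΩ = 0.00942 mA.
In the active region I_C = β·I_B = 250 × 0.00942 = 2.35 mA.
Collector loop: V_CE = V_CC − I_C·R_C = 12 − 2.35×1 = 9.65 V.
Since V_CE = 9.65 V > V_CE(sat) ≈ 0.2 V, the transistor is in the active region as assumed.

I_C ≈ 2.4 mA, V_CE ≈ 9.6 V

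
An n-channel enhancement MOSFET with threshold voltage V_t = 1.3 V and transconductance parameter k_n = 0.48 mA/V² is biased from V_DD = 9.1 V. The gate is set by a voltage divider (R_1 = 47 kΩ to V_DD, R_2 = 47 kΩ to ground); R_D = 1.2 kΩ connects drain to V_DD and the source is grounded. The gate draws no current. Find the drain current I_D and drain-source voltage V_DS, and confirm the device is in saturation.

I_D ≈ 2.5 mA, V_DS ≈ 6.1 V

V_G = V_DD·R_2/(R_1+R_2) = 9.1×47/94 = 4.55 V. With the source grounded, V_GS = V_G = 4.55 V.
Assume saturation: I_D = (k_n/2)(V_GS − V_t)² = (0.48/2)×(4.55 − 1.3)² = 0.24×3.25² = 2.54 mA.
V_DS = V_DD − I_D·R_D = 9.1 − 2.54×1.2 = 6.06 V.
Saturation requires V_DS ≥ V_GS − V_t = 3.25 V; 6.06 ≥ 3.25 ✓.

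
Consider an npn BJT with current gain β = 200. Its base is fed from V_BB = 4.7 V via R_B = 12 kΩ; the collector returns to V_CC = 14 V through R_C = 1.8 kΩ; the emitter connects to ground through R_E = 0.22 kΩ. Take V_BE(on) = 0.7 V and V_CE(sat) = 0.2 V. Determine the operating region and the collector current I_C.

saturation; I_C ≈ 6.8 mA

Assume active: I_B = (4.7 − 0.7)/(12 + 201×0.22) = 0.0711 mA, I_C = β·I_B = 14.2 mA.
Then V_CE = 14 − 14.2×1.8 − 14.3×0.22 = -14.8 V < 0.2 V — the active assumption fails.
Re-solve with V_CE = 0.2 V. KCL at the emitter: V_E/R_E = (V_BB−0.7−V_E)/R_B + (V_CC−0.2−V_E)/R_C, giving V_E = 1.54 V.
I_C = (V_CC − 0.2 − V_E)/R_C = (13.8 − 1.54)/1.8 = 6.81 mA.
Check: I_B = (4 − 1.54)/12 = 0.205 mA, and β·I_B = 40.9 mA > I_C, confirming saturation.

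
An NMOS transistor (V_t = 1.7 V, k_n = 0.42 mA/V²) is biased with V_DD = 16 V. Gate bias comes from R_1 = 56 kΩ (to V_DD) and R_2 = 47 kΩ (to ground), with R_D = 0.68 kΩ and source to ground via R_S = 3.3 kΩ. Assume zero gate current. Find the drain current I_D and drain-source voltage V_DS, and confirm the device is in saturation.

V_G = V_DD·R_2/(R_1+R_2) = 16×47/103 = 7.3 V.
Assume saturation: I_D = (k_n/2)(V_GS − V_t)² with V_GS = V_G − I_D·R_S = 7.3 − 3.3·I_D.
Substituting gives 2.29·I_D² − 8.76·I_D + 6.59 = 0, with roots I_D = 1.03 or 2.8 mA.
The root I_D = 2.8 mA gives V_GS = -1.95 V ≤ V_t, so take I_D = 1.03 mA.
Then V_GS = 3.91 V and V_DS = V_DD − I_D(R_D+R_S) = 16 − 1.03×3.98 = 11.9 V.
Saturation requires V_DS ≥ V_GS − V_t = 2.21 V; 11.9 ≥ 2.21 ✓.

I_D ≈ 1 mA, V_DS ≈ 12 V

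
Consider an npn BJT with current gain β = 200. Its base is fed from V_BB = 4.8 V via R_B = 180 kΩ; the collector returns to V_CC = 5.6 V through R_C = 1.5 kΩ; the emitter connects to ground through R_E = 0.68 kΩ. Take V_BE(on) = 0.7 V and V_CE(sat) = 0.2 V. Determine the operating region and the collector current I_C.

Assume active: I_B = (4.8 − 0.7)/(180 + 201×0.68) = 0.0129 mA, I_C = β·I_B = 2.59 mA.
Then V_CE = 5.6 − 2.59×1.5 − 2.6×0.68 = -0.0536 V < 0.2 V — the active assumption fails.
Re-solve with V_CE = 0.2 V. KCL at the emitter: V_E/R_E = (V_BB−0.7−V_E)/R_B + (V_CC−0.2−V_E)/R_C, giving V_E = 1.69 V.
I_C = (V_CC − 0.2 − V_E)/R_C = (5.4 − 1.69)/1.5 = 2.47 mA.
Check: I_B = (4.1 − 1.69)/180 = 0.0134 mA, and β·I_B = 2.68 mA > I_C, confirming saturation.

saturation; I_C ≈ 2.5 mA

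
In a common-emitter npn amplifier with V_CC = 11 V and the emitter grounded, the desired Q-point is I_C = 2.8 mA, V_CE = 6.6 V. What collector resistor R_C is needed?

Collector loop: V_CC = I_C·R_C + V_CE.
R_C = (V_CC − V_CE)/I_C = (11 − 6.6)/2.8 = 1.57 kΩ.

R_C ≈ 1.6 kΩ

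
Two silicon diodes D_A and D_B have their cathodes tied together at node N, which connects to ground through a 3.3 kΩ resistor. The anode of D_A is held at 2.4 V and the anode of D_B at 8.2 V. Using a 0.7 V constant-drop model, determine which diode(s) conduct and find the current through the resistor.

Assume both conduct. Then node N would need to be at both 2.4−0.7 = 1.7 V and 8.2−0.7 = 7.5 V, which is impossible.
Assume only D_B conducts: V_N = 8.2 − 0.7 = 7.5 V, so I_R = 7.5/3.3 = 2.27 mA.
Check D_A: its anode-to-cathode voltage is 2.4 − 7.5 = -5.1 V < 0.7 V, so it is off. The assumption is consistent.

Only D_B conducts; I_R ≈ 2.3 mA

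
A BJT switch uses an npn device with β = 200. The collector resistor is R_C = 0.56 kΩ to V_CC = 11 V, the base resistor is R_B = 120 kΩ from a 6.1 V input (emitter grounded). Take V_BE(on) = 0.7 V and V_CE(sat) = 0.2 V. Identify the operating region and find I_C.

active; I_C ≈ 9 mA

Assume active. Base-emitter loop: I_B = (V_BB − V_BE)/R_B = (6.1 − 0.7)/120 = 0.045 mA.
I_C = β·I_B = 200×0.045 = 9 mA.
V_CE = V_CC − I_C·R_C = 11 − 9×0.56 = 5.96 V > V_CE(sat), so the active-region assumption holds.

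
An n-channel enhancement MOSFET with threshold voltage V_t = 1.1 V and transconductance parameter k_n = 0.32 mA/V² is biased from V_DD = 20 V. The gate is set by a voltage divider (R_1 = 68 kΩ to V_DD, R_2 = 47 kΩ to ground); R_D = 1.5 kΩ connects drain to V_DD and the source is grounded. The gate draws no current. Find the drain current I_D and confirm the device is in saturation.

I_D ≈ 8 mA

V_G = V_DD·R_2/(R_1+R_2) = 20×47/115 = 8.17 V. With the source grounded, V_GS = V_G = 8.17 V.
Assume saturation: I_D = (k_n/2)(V_GS − V_t)² = (0.32/2)×(8.17 − 1.1)² = 0.16×7.07² = 8.01 mA.
V_DS = V_DD − I_D·R_D = 20 − 8.01×1.5 = 7.99 V.
Saturation requires V_DS ≥ V_GS − V_t = 7.07 V; 7.99 ≥ 7.07 ✓.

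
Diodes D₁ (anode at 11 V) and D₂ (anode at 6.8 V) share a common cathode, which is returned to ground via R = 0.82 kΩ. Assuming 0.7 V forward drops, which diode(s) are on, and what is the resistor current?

Only D₁ conducts; I_R ≈ 13 mA

Assume both conduct. Then node N would need to be at both 11−0.7 = 10.3 V and 6.8−0.7 = 6.1 V, which is impossible.
Assume only D₁ conducts: V_N = 11 − 0.7 = 10.3 V, so I_R = 10.3/0.82 = 12.6 mA.
Check D₂: its anode-to-cathode voltage is 6.8 − 10.3 = -3.5 V < 0.7 V, so it is off. The assumption is consistent.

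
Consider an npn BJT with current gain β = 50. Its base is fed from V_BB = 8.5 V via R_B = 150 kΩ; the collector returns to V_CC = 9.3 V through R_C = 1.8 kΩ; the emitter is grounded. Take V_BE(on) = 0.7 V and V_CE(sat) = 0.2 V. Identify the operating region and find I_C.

Assume active. Base-emitter loop: I_B = (V_BB − V_BE)/R_B = (8.5 − 0.7)/150 = 0.052 mA.
I_C = β·I_B = 50×0.052 = 2.6 mA.
V_CE = V_CC − I_C·R_C = 9.3 − 2.6×1.8 = 4.62 V > V_CE(sat), so the active-region assumption holds.

active; I_C ≈ 2.6 mA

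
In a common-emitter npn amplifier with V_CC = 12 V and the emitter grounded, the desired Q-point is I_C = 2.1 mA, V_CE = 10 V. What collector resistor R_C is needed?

Collector loop: V_CC = I_C·R_C + V_CE.
R_C = (V_CC − V_CE)/I_C = (12 − 10)/2.1 = 0.952 kΩ.

R_C ≈ 0.95 kΩ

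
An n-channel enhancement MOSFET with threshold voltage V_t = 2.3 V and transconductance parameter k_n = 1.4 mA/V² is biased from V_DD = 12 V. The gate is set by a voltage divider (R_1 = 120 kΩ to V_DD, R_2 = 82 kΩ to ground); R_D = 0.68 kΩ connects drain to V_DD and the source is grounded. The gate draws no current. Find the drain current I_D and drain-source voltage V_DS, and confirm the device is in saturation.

V_G = V_DD·R_2/(R_1+R_2) = 12×82/202 = 4.87 V. With the source grounded, V_GS = V_G = 4.87 V.
Assume saturation: I_D = (k_n/2)(V_GS − V_t)² = (1.4/2)×(4.87 − 2.3)² = 0.7×2.57² = 4.63 mA.
V_DS = V_DD − I_D·R_D = 12 − 4.63×0.68 = 8.85 V.
Saturation requires V_DS ≥ V_GS − V_t = 2.57 V; 8.85 ≥ 2.57 ✓.

I_D ≈ 4.6 mA, V_DS ≈ 8.9 V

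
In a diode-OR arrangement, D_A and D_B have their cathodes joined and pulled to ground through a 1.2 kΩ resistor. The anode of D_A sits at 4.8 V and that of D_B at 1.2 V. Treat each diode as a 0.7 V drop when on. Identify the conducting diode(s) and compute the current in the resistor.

Assume both conduct. Then node N would need to be at both 4.8−0.7 = 4.1 V and 1.2−0.7 = 0.5 V, which is impossible.
Assume only D_A conducts: V_N = 4.8 − 0.7 = 4.1 V, so I_R = 4.1/1.2 = 3.42 mA.
Check D_B: its anode-to-cathode voltage is 1.2 − 4.1 = -2.9 V < 0.7 V, so it is off. The assumption is consistent.

Only D_A conducts; I_R ≈ 3.4 mA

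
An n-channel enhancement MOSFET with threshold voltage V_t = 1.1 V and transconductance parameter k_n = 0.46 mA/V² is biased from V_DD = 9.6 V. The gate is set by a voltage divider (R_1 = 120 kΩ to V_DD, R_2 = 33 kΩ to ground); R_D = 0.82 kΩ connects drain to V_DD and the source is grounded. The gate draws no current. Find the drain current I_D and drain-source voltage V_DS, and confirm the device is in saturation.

V_G = V_DD·R_2/(R_1+R_2) = 9.6×33/153 = 2.07 V. With the source grounded, V_GS = V_G = 2.07 V.
Assume saturation: I_D = (k_n/2)(V_GS − V_t)² = (0.46/2)×(2.07 − 1.1)² = 0.23×0.971² = 0.217 mA.
V_DS = V_DD − I_D·R_D = 9.6 − 0.217×0.82 = 9.42 V.
Saturation requires V_DS ≥ V_GS − V_t = 0.971 V; 9.42 ≥ 0.971 ✓.

I_D ≈ 0.22 mA, V_DS ≈ 9.4 V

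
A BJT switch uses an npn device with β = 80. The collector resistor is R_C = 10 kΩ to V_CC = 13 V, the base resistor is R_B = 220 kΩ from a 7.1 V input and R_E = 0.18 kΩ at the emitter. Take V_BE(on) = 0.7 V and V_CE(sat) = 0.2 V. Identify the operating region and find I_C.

saturation; I_C ≈ 1.3 mA

Assume active: I_B = (7.1 − 0.7)/(220 + 81×0.18) = 0.0273 mA, I_C = β·I_B = 2.18 mA.
Then V_CE = 13 − 2.18×10 − 2.21×0.18 = -9.22 V < 0.2 V — the active assumption fails.
Re-solve with V_CE = 0.2 V. KCL at the emitter: V_E/R_E = (V_BB−0.7−V_E)/R_B + (V_CC−0.2−V_E)/R_C, giving V_E = 0.231 V.
I_C = (V_CC − 0.2 − V_E)/R_C = (12.8 − 0.231)/10 = 1.26 mA.
Check: I_B = (6.4 − 0.231)/220 = 0.028 mA, and β·I_B = 2.24 mA > I_C, confirming saturation.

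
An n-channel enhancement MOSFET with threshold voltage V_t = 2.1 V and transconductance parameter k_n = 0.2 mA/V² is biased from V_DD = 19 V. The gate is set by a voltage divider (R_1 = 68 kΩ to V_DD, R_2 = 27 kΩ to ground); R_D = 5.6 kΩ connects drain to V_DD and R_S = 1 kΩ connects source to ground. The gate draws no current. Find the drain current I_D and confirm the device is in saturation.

V_G = V_DD·R_2/(R_1+R_2) = 19×27/95 = 5.4 V.
Assume saturation: I_D = (k_n/2)(V_GS − V_t)² with V_GS = V_G − I_D·R_S = 5.4 − 1·I_D.
Substituting gives 0.1·I_D² − 1.66·I_D + 1.09 = 0, with roots I_D = 0.684 or 15.9 mA.
The root I_D = 15.9 mA gives V_GS = -10.5 V ≤ V_t, so take I_D = 0.684 mA.
Then V_GS = 4.72 V and V_DS = V_DD − I_D(R_D+R_S) = 19 − 0.684×6.6 = 14.5 V.
Saturation requires V_DS ≥ V_GS − V_t = 2.62 V; 14.5 ≥ 2.62 ✓.

I_D ≈ 0.68 mA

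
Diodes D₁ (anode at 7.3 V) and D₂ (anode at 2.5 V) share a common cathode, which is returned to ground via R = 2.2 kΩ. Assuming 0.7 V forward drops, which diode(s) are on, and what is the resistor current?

Only D₁ conducts; I_R ≈ 3 mA

Assume both conduct. Then node N would need to be at both 7.3−0.7 = 6.6 V and 2.5−0.7 = 1.8 V, which is impossible.
Assume only D₁ conducts: V_N = 7.3 − 0.7 = 6.6 V, so I_R = 6.6/2.2 = 3 mA.
Check D₂: its anode-to-cathode voltage is 2.5 − 6.6 = -4.1 V < 0.7 V, so it is off. The assumption is consistent.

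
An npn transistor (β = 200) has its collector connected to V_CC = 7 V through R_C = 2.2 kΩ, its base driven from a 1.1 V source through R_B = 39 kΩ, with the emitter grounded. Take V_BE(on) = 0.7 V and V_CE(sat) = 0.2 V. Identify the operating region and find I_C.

Assume active. Base-emitter loop: I_B = (V_BB − V_BE)/R_B = (1.1 − 0.7)/39 = 0.0103 mA.
I_C = β·I_B = 200×0.0103 = 2.05 mA.
V_CE = V_CC − I_C·R_C = 7 − 2.05×2.2 = 2.49 V > V_CE(sat), so the active-region assumption holds.

active; I_C ≈ 2.1 mA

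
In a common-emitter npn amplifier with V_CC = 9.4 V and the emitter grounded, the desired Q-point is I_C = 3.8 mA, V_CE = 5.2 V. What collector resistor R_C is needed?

R_C ≈ 1.1 kΩ

Collector loop: V_CC = I_C·R_C + V_CE.
R_C = (V_CC − V_CE)/I_C = (9.4 − 5.2)/3.8 = 1.11 kΩ.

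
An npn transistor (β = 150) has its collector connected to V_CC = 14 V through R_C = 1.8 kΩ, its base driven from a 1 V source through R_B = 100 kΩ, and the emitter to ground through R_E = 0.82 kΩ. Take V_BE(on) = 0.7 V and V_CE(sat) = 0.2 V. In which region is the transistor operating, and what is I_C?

Assume active. Base-emitter loop: I_B = (V_BB − V_BE)/(R_B + (β+1)R_E) = (1 − 0.7)/(100 + 151×0.82) = 0.00134 mA.
I_C = β·I_B = 150×0.00134 = 0.201 mA.
V_CE = V_CC − I_C·R_C − I_E·R_E = 14 − 0.201×1.8 − 0.202×0.82 = 13.5 V > V_CE(sat), so the active-region assumption holds.

active; I_C ≈ 0.2 mA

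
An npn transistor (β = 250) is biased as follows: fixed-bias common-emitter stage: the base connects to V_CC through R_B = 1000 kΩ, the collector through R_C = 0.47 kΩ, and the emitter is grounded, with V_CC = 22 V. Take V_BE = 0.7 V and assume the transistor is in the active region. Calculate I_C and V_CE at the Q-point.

Base loop: V_CC = I_B·R_B + V_BE, so I_B = (22 − 0.7)/1000 kΩ = 0.0213 mA.
In the active region I_C = β·I_B = 250 × 0.0213 = 5.33 mA.
Collector loop: V_CE = V_CC − I_C·R_C = 22 − 5.33×0.47 = 19.5 V.
Since V_CE = 19.5 V > V_CE(sat) ≈ 0.2 V, the transistor is in the active region as assumed.

I_C ≈ 5.3 mA, V_CE ≈ 19 V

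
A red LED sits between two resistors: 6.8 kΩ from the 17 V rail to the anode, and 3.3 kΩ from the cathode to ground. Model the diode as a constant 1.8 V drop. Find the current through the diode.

The two resistors are in series with the diode, so KVL gives 17 = I·6.8 + 1.8 + I·3.3.
I = (17 − 1.8) / (6.8 + 3.3) kΩ = 15.2 / 10.1 = 1.5 mA.

I ≈ 1.5 mA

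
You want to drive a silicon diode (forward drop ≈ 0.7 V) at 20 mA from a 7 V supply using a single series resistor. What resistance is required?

The resistor drops V_S − V_D = 7 − 0.7 = 6.3 V at 20 mA.
R = 6.3 V / 20 mA = 0.315 kΩ.

R ≈ 0.32 kΩ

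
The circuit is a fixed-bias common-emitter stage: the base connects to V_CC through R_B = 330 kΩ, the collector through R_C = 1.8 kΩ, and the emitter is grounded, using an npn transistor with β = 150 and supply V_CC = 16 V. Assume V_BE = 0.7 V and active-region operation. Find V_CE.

V_CE ≈ 3.5 V

Base loop: V_CC = I_B·R_B + V_BE, so I_B = (16 − 0.7)/330 kΩ = 0.0464 mA.
In the active region I_C = β·I_B = 150 × 0.0464 = 6.95 mA.
Collector loop: V_CE = V_CC − I_C·R_C = 16 − 6.95×1.8 = 3.48 V.
Since V_CE = 3.48 V > V_CE(sat) ≈ 0.2 V, the transistor is in the active region as assumed.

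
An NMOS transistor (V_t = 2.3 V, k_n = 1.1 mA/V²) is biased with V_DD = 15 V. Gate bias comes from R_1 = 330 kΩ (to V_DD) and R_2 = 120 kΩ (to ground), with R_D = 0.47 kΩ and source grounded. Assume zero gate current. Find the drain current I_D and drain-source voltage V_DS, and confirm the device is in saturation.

V_G = V_DD·R_2/(R_1+R_2) = 15×120/450 = 4 V. With the source grounded, V_GS = V_G = 4 V.
Assume saturation: I_D = (k_n/2)(V_GS − V_t)² = (1.1/2)×(4 − 2.3)² = 0.55×1.7² = 1.59 mA.
V_DS = V_DD − I_D·R_D = 15 − 1.59×0.47 = 14.3 V.
Saturation requires V_DS ≥ V_GS − V_t = 1.7 V; 14.3 ≥ 1.7 ✓.

I_D ≈ 1.6 mA, V_DS ≈ 14 V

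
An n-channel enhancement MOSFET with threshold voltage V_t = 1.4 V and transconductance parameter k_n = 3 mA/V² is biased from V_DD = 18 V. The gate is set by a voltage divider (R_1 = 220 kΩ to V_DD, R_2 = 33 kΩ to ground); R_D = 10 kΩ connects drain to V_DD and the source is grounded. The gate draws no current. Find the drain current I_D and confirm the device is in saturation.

I_D ≈ 1.3 mA

V_G = V_DD·R_2/(R_1+R_2) = 18×33/253 = 2.35 V. With the source grounded, V_GS = V_G = 2.35 V.
Assume saturation: I_D = (k_n/2)(V_GS − V_t)² = (3/2)×(2.35 − 1.4)² = 1.5×0.948² = 1.35 mA.
V_DS = V_DD − I_D·R_D = 18 − 1.35×10 = 4.52 V.
Saturation requires V_DS ≥ V_GS − V_t = 0.948 V; 4.52 ≥ 0.948 ✓.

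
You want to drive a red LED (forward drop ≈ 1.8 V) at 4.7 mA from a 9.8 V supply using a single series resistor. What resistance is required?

R ≈ 1.7 kΩ

The resistor drops V_S − V_D = 9.8 − 1.8 = 8 V at 4.7 mA.
R = 8 V / 4.7 mA = 1.7 kΩ.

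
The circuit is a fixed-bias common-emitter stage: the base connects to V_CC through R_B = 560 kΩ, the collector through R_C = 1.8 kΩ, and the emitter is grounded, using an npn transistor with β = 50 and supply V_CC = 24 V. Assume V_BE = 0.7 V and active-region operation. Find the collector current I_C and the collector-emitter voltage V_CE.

I_C ≈ 2.1 mA, V_CE ≈ 20 V

Base loop: V_CC = I_B·R_B + V_BE, so I_B = (24 − 0.7)/560 kΩ = 0.0416 mA.
In the active region I_C = β·I_B = 50 × 0.0416 = 2.08 mA.
Collector loop: V_CE = V_CC − I_C·R_C = 24 − 2.08×1.8 = 20.3 V.
Since V_CE = 20.3 V > V_CE(sat) ≈ 0.2 V, the transistor is in the active region as assumed.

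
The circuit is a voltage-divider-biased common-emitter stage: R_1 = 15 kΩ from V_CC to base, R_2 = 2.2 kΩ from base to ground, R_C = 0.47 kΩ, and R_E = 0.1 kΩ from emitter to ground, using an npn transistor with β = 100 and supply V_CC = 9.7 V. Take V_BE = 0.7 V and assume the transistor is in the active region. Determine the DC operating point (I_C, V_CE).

Thevenize the base divider: V_Th = V_CC·R_2/(R_1+R_2) = 9.7×2.2/17.2 = 1.24 V, R_Th = R_1‖R_2 = 1.92 kΩ.
Base-emitter loop: V_Th = I_B·R_Th + V_BE + (β+1)I_B·R_E, so I_B = (1.24 − 0.7) / (1.92 + 101×0.1) = 0.045 mA.
I_C = β·I_B = 100×0.045 = 4.5 mA, and I_E = (β+1)I_B = 4.54 mA.
V_CE = V_CC − I_C·R_C − I_E·R_E = 9.7 − 4.5×0.47 − 4.54×0.1 = 7.13 V.
V_CE = 7.13 V > 0.2 V confirms active-region operation.

I_C ≈ 4.5 mA, V_CE ≈ 7.1 V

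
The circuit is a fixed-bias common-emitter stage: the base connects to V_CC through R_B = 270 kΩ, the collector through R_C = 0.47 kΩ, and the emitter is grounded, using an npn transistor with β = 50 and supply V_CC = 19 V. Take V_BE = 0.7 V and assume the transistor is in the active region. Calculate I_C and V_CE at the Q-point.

I_C ≈ 3.4 mA, V_CE ≈ 17 V

Base loop: V_CC = I_B·R_B + V_BE, so I_B = (19 − 0.7)/270 kΩ = 0.0678 mA.
In the active region I_C = β·I_B = 50 × 0.0678 = 3.39 mA.
Collector loop: V_CE = V_CC − I_C·R_C = 19 − 3.39×0.47 = 17.4 V.
Since V_CE = 17.4 V > V_CE(sat) ≈ 0.2 V, the transistor is in the active region as assumed.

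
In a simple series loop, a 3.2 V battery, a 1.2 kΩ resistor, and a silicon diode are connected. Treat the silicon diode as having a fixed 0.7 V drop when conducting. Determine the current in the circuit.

I ≈ 2.1 mA

KVL around the loop: 3.2 = V_D + I·R = 0.7 + I × 1.2 kΩ.
So I = (3.2 − 0.7) / 1.2 kΩ = 2.5 / 1.2 = 2.08 mA.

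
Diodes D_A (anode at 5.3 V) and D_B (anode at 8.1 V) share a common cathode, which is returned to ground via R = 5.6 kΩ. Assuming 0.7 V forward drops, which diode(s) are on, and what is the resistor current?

Assume both conduct. Then node N would need to be at both 5.3−0.7 = 4.6 V and 8.1−0.7 = 7.4 V, which is impossible.
Assume only D_B conducts: V_N = 8.1 − 0.7 = 7.4 V, so I_R = 7.4/5.6 = 1.32 mA.
Check D_A: its anode-to-cathode voltage is 5.3 − 7.4 = -2.1 V < 0.7 V, so it is off. The assumption is consistent.

Only D_B conducts; I_R ≈ 1.3 mA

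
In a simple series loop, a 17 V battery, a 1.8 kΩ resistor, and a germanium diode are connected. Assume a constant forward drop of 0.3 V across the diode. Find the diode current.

I ≈ 9.3 mA

KVL around the loop: 17 = V_D + I·R = 0.3 + I × 1.8 kΩ.
So I = (17 − 0.3) / 1.8 kΩ = 16.7 / 1.8 = 9.28 mA.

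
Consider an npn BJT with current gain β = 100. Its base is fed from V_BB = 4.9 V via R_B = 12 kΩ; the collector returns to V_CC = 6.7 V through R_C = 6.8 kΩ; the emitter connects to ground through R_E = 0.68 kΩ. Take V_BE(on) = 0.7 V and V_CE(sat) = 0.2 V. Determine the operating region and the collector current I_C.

Assume active: I_B = (4.9 − 0.7)/(12 + 101×0.68) = 0.0521 mA, I_C = β·I_B = 5.21 mA.
Then V_CE = 6.7 − 5.21×6.8 − 5.26×0.68 = -32.3 V < 0.2 V — the active assumption fails.
Re-solve with V_CE = 0.2 V. KCL at the emitter: V_E/R_E = (V_BB−0.7−V_E)/R_B + (V_CC−0.2−V_E)/R_C, giving V_E = 0.768 V.
I_C = (V_CC − 0.2 − V_E)/R_C = (6.5 − 0.768)/6.8 = 0.843 mA.
Check: I_B = (4.2 − 0.768)/12 = 0.286 mA, and β·I_B = 28.6 mA > I_C, confirming saturation.

saturation; I_C ≈ 0.84 mA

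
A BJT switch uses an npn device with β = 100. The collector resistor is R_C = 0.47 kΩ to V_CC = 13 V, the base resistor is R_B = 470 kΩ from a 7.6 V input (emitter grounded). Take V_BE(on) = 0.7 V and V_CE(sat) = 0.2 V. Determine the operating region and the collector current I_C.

Assume active. Base-emitter loop: I_B = (V_BB − V_BE)/R_B = (7.6 − 0.7)/470 = 0.0147 mA.
I_C = β·I_B = 100×0.0147 = 1.47 mA.
V_CE = V_CC − I_C·R_C = 13 − 1.47×0.47 = 12.3 V > V_CE(sat), so the active-region assumption holds.

active; I_C ≈ 1.5 mA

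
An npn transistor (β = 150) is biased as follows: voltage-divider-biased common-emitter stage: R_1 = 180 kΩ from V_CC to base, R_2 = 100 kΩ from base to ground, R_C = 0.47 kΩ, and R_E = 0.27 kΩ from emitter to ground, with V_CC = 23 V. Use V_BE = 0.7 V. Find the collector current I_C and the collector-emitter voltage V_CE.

Thevenize the base divider: V_Th = V_CC·R_2/(R_1+R_2) = 23×100/280 = 8.21 V, R_Th = R_1‖R_2 = 64.3 kΩ.
Base-emitter loop: V_Th = I_B·R_Th + V_BE + (β+1)I_B·R_E, so I_B = (8.21 − 0.7) / (64.3 + 151×0.27) = 0.0715 mA.
I_C = β·I_B = 150×0.0715 = 10.7 mA, and I_E = (β+1)I_B = 10.8 mA.
V_CE = V_CC − I_C·R_C − I_E·R_E = 23 − 10.7×0.47 − 10.8×0.27 = 15 V.
V_CE = 15 V > 0.2 V confirms active-region operation.

I_C ≈ 11 mA, V_CE ≈ 15 V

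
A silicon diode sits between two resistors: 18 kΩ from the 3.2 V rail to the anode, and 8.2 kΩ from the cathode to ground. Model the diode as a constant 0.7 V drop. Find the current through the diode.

I ≈ 0.095 mA

The two resistors are in series with the diode, so KVL gives 3.2 = I·18 + 0.7 + I·8.2.
I = (3.2 − 0.7) / (18 + 8.2) kΩ = 2.5 / 26.2 = 0.0954 mA.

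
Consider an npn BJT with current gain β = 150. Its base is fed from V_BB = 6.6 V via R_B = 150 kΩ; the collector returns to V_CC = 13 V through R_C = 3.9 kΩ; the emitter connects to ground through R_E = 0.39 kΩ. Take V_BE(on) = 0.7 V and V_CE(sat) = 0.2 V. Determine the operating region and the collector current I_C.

saturation; I_C ≈ 3 mA

Assume active: I_B = (6.6 − 0.7)/(150 + 151×0.39) = 0.0282 mA, I_C = β·I_B = 4.24 mA.
Then V_CE = 13 − 4.24×3.9 − 4.26×0.39 = -5.19 V < 0.2 V — the active assumption fails.
Re-solve with V_CE = 0.2 V. KCL at the emitter: V_E/R_E = (V_BB−0.7−V_E)/R_B + (V_CC−0.2−V_E)/R_C, giving V_E = 1.17 V.
I_C = (V_CC − 0.2 − V_E)/R_C = (12.8 − 1.17)/3.9 = 2.98 mA.
Check: I_B = (5.9 − 1.17)/150 = 0.0315 mA, and β·I_B = 4.73 mA > I_C, confirming saturation.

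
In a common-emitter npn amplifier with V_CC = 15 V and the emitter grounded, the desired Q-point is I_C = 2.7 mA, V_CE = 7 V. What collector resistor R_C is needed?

R_C ≈ 3 kΩ

Collector loop: V_CC = I_C·R_C + V_CE.
R_C = (V_CC − V_CE)/I_C = (15 − 7)/2.7 = 2.96 kΩ.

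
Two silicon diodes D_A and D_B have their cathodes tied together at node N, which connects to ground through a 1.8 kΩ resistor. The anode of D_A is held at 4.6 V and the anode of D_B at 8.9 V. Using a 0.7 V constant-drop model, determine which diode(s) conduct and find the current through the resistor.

Only D_B conducts; I_R ≈ 4.6 mA

Assume both conduct. Then node N would need to be at both 4.6−0.7 = 3.9 V and 8.9−0.7 = 8.2 V, which is impossible.
Assume only D_B conducts: V_N = 8.9 − 0.7 = 8.2 V, so I_R = 8.2/1.8 = 4.56 mA.
Check D_A: its anode-to-cathode voltage is 4.6 − 8.2 = -3.6 V < 0.7 V, so it is off. The assumption is consistent.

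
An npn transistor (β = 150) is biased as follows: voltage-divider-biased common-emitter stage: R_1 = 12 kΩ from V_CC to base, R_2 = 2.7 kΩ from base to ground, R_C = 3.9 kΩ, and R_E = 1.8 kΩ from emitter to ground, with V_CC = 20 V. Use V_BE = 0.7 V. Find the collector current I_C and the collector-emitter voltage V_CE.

Thevenize the base divider: V_Th = V_CC·R_2/(R_1+R_2) = 20×2.7/14.7 = 3.67 V, R_Th = R_1‖R_2 = 2.2 kΩ.
Base-emitter loop: V_Th = I_B·R_Th + V_BE + (β+1)I_B·R_E, so I_B = (3.67 − 0.7) / (2.2 + 151×1.8) = 0.0109 mA.
I_C = β·I_B = 150×0.0109 = 1.63 mA, and I_E = (β+1)I_B = 1.64 mA.
V_CE = V_CC − I_C·R_C − I_E·R_E = 20 − 1.63×3.9 − 1.64×1.8 = 10.7 V.
V_CE = 10.7 V > 0.2 V confirms active-region operation.

I_C ≈ 1.6 mA, V_CE ≈ 11 V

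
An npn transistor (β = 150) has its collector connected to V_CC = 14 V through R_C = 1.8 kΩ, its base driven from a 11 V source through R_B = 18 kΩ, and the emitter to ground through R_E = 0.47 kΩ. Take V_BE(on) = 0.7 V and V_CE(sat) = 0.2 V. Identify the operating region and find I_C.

Assume active: I_B = (11 − 0.7)/(18 + 151×0.47) = 0.116 mA, I_C = β·I_B = 17.4 mA.
Then V_CE = 14 − 17.4×1.8 − 17.5×0.47 = -25.5 V < 0.2 V — the active assumption fails.
Re-solve with V_CE = 0.2 V. KCL at the emitter: V_E/R_E = (V_BB−0.7−V_E)/R_B + (V_CC−0.2−V_E)/R_C, giving V_E = 3.01 V.
I_C = (V_CC − 0.2 − V_E)/R_C = (13.8 − 3.01)/1.8 = 6 mA.
Check: I_B = (10.3 − 3.01)/18 = 0.405 mA, and β·I_B = 60.8 mA > I_C, confirming saturation.

saturation; I_C ≈ 6 mA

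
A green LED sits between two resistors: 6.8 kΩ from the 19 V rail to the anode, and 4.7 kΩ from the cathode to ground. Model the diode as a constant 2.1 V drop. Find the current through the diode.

I ≈ 1.5 mA

The two resistors are in series with the diode, so KVL gives 19 = I·6.8 + 2.1 + I·4.7.
I = (19 − 2.1) / (6.8 + 4.7) kΩ = 16.9 / 11.5 = 1.47 mA.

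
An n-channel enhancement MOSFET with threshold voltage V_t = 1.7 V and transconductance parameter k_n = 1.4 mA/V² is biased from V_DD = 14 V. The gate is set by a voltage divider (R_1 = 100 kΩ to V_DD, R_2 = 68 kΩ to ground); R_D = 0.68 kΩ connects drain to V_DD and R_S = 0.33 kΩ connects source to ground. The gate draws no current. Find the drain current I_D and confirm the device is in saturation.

V_G = V_DD·R_2/(R_1+R_2) = 14×68/168 = 5.67 V.
Assume saturation: I_D = (k_n/2)(V_GS − V_t)² with V_GS = V_G − I_D·R_S = 5.67 − 0.33·I_D.
Substituting gives 0.0762·I_D² − 2.83·I_D + 11 = 0, with roots I_D = 4.41 or 32.7 mA.
The root I_D = 32.7 mA gives V_GS = -5.14 V ≤ V_t, so take I_D = 4.41 mA.
Then V_GS = 4.21 V and V_DS = V_DD − I_D(R_D+R_S) = 14 − 4.41×1.01 = 9.54 V.
Saturation requires V_DS ≥ V_GS − V_t = 2.51 V; 9.54 ≥ 2.51 ✓.

I_D ≈ 4.4 mA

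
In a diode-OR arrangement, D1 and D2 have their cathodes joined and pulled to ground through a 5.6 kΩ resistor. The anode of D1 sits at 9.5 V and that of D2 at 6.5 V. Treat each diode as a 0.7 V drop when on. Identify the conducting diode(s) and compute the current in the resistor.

Assume both conduct. Then node N would need to be at both 9.5−0.7 = 8.8 V and 6.5−0.7 = 5.8 V, which is impossible.
Assume only D1 conducts: V_N = 9.5 − 0.7 = 8.8 V, so I_R = 8.8/5.6 = 1.57 mA.
Check D2: its anode-to-cathode voltage is 6.5 − 8.8 = -2.3 V < 0.7 V, so it is off. The assumption is consistent.

Only D1 conducts; I_R ≈ 1.6 mA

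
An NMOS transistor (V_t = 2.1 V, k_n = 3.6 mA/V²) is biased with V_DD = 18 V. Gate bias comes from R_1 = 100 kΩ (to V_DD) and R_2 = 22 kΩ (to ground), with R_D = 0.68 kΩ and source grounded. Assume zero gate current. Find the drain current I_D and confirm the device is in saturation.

V_G = V_DD·R_2/(R_1+R_2) = 18×22/122 = 3.25 V. With the source grounded, V_GS = V_G = 3.25 V.
Assume saturation: I_D = (k_n/2)(V_GS − V_t)² = (3.6/2)×(3.25 − 2.1)² = 1.8×1.15² = 2.36 mA.
V_DS = V_DD − I_D·R_D = 18 − 2.36×0.68 = 16.4 V.
Saturation requires V_DS ≥ V_GS − V_t = 1.15 V; 16.4 ≥ 1.15 ✓.

I_D ≈ 2.4 mA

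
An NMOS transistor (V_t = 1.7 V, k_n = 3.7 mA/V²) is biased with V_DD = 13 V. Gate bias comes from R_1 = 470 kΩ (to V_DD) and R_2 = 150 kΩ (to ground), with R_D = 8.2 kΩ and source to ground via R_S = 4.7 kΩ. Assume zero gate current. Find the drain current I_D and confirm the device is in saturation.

V_G = V_DD·R_2/(R_1+R_2) = 13×150/620 = 3.15 V.
Assume saturation: I_D = (k_n/2)(V_GS − V_t)² with V_GS = V_G − I_D·R_S = 3.15 − 4.7·I_D.
Substituting gives 40.9·I_D² − 26.1·I_D + 3.86 = 0, with roots I_D = 0.232 or 0.407 mA.
The root I_D = 0.407 mA gives V_GS = 1.23 V ≤ V_t, so take I_D = 0.232 mA.
Then V_GS = 2.05 V and V_DS = V_DD − I_D(R_D+R_S) = 13 − 0.232×12.9 = 10 V.
Saturation requires V_DS ≥ V_GS − V_t = 0.354 V; 10 ≥ 0.354 ✓.

I_D ≈ 0.23 mA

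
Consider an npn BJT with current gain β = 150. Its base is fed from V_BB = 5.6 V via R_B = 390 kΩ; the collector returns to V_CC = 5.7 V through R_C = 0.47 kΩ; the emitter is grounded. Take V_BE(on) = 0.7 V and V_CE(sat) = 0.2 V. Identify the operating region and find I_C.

Assume active. Base-emitter loop: I_B = (V_BB − V_BE)/R_B = (5.6 − 0.7)/390 = 0.0126 mA.
I_C = β·I_B = 150×0.0126 = 1.88 mA.
V_CE = V_CC − I_C·R_C = 5.7 − 1.88×0.47 = 4.81 V > V_CE(sat), so the active-region assumption holds.

active; I_C ≈ 1.9 mA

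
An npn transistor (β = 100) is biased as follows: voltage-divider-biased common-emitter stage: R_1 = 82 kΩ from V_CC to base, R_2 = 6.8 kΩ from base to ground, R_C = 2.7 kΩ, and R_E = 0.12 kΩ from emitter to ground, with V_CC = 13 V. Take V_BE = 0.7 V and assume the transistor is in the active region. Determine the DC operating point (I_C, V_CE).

Thevenize the base divider: V_Th = V_CC·R_2/(R_1+R_2) = 13×6.8/88.8 = 0.995 V, R_Th = R_1‖R_2 = 6.28 kΩ.
Base-emitter loop: V_Th = I_B·R_Th + V_BE + (β+1)I_B·R_E, so I_B = (0.995 − 0.7) / (6.28 + 101×0.12) = 0.0161 mA.
I_C = β·I_B = 100×0.0161 = 1.61 mA, and I_E = (β+1)I_B = 1.62 mA.
V_CE = V_CC − I_C·R_C − I_E·R_E = 13 − 1.61×2.7 − 1.62×0.12 = 8.47 V.
V_CE = 8.47 V > 0.2 V confirms active-region operation.

I_C ≈ 1.6 mA, V_CE ≈ 8.5 V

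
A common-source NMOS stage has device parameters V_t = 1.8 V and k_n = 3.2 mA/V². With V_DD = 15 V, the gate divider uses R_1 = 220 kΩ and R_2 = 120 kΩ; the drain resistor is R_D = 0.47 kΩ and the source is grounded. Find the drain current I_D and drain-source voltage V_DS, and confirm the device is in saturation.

V_G = V_DD·R_2/(R_1+R_2) = 15×120/340 = 5.29 V. With the source grounded, V_GS = V_G = 5.29 V.
Assume saturation: I_D = (k_n/2)(V_GS − V_t)² = (3.2/2)×(5.29 − 1.8)² = 1.6×3.49² = 19.5 mA.
V_DS = V_DD − I_D·R_D = 15 − 19.5×0.47 = 5.82 V.
Saturation requires V_DS ≥ V_GS − V_t = 3.49 V; 5.82 ≥ 3.49 ✓.

I_D ≈ 20 mA, V_DS ≈ 5.8 V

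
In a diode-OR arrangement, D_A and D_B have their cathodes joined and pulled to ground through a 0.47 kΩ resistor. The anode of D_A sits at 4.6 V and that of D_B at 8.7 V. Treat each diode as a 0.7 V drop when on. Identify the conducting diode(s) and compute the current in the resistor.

Only D_B conducts; I_R ≈ 17 mA

Assume both conduct. Then node N would need to be at both 4.6−0.7 = 3.9 V and 8.7−0.7 = 8 V, which is impossible.
Assume only D_B conducts: V_N = 8.7 − 0.7 = 8 V, so I_R = 8/0.47 = 17 mA.
Check D_A: its anode-to-cathode voltage is 4.6 − 8 = -3.4 V < 0.7 V, so it is off. The assumption is consistent.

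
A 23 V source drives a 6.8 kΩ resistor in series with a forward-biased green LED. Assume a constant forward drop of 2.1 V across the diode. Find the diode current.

I ≈ 3.1 mA

KVL around the loop: 23 = V_D + I·R = 2.1 + I × 6.8 kΩ.
So I = (23 − 2.1) / 6.8 kΩ = 20.9 / 6.8 = 3.07 mA.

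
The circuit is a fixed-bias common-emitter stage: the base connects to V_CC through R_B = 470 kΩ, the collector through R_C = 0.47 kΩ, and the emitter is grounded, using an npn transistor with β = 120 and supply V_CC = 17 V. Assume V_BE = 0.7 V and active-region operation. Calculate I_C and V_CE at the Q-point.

I_C ≈ 4.2 mA, V_CE ≈ 15 V

Base loop: V_CC = I_B·R_B + V_BE, so I_B = (17 − 0.7)/470 kΩ = 0.0347 mA.
In the active region I_C = β·I_B = 120 × 0.0347 = 4.16 mA.
Collector loop: V_CE = V_CC − I_C·R_C = 17 − 4.16×0.47 = 15 V.
Since V_CE = 15 V > V_CE(sat) ≈ 0.2 V, the transistor is in the active region as assumed.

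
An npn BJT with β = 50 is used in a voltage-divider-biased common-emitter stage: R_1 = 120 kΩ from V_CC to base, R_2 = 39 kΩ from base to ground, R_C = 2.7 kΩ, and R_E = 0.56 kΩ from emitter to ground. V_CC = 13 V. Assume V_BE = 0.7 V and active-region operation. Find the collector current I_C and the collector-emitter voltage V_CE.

Thevenize the base divider: V_Th = V_CC·R_2/(R_1+R_2) = 13×39/159 = 3.19 V, R_Th = R_1‖R_2 = 29.4 kΩ.
Base-emitter loop: V_Th = I_B·R_Th + V_BE + (β+1)I_B·R_E, so I_B = (3.19 − 0.7) / (29.4 + 51×0.56) = 0.0429 mA.
I_C = β·I_B = 50×0.0429 = 2.15 mA, and I_E = (β+1)I_B = 2.19 mA.
V_CE = V_CC − I_C·R_C − I_E·R_E = 13 − 2.15×2.7 − 2.19×0.56 = 5.98 V.
V_CE = 5.98 V > 0.2 V confirms active-region operation.

I_C ≈ 2.1 mA, V_CE ≈ 6 V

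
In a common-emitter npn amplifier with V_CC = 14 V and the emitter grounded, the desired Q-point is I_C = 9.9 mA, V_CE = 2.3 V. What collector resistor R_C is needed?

Collector loop: V_CC = I_C·R_C + V_CE.
R_C = (V_CC − V_CE)/I_C = (14 − 2.3)/9.9 = 1.18 kΩ.

R_C ≈ 1.2 kΩ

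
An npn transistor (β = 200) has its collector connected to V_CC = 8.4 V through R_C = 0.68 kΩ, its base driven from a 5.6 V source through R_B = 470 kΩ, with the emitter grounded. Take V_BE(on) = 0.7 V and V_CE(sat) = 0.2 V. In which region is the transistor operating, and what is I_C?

Assume active. Base-emitter loop: I_B = (V_BB − V_BE)/R_B = (5.6 − 0.7)/470 = 0.0104 mA.
I_C = β·I_B = 200×0.0104 = 2.09 mA.
V_CE = V_CC − I_C·R_C = 8.4 − 2.09×0.68 = 6.98 V > V_CE(sat), so the active-region assumption holds.

active; I_C ≈ 2.1 mA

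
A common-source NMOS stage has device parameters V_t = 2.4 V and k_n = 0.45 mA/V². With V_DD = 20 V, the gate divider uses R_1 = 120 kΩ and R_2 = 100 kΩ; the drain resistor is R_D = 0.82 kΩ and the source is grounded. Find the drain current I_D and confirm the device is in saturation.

I_D ≈ 10 mA

V_G = V_DD·R_2/(R_1+R_2) = 20×100/220 = 9.09 V. With the source grounded, V_GS = V_G = 9.09 V.
Assume saturation: I_D = (k_n/2)(V_GS − V_t)² = (0.45/2)×(9.09 − 2.4)² = 0.225×6.69² = 10.1 mA.
V_DS = V_DD − I_D·R_D = 20 − 10.1×0.82 = 11.7 V.
Saturation requires V_DS ≥ V_GS − V_t = 6.69 V; 11.7 ≥ 6.69 ✓.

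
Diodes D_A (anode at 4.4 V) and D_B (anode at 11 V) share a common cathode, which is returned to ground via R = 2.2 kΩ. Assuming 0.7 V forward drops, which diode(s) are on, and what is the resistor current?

Assume both conduct. Then node N would need to be at both 4.4−0.7 = 3.7 V and 11−0.7 = 10.3 V, which is impossible.
Assume only D_B conducts: V_N = 11 − 0.7 = 10.3 V, so I_R = 10.3/2.2 = 4.68 mA.
Check D_A: its anode-to-cathode voltage is 4.4 − 10.3 = -5.9 V < 0.7 V, so it is off. The assumption is consistent.

Only D_B conducts; I_R ≈ 4.7 mA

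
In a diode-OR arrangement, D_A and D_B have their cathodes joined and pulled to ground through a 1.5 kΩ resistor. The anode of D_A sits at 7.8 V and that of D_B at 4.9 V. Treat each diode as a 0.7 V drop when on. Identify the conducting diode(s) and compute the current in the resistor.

Assume both conduct. Then node N would need to be at both 7.8−0.7 = 7.1 V and 4.9−0.7 = 4.2 V, which is impossible.
Assume only D_A conducts: V_N = 7.8 − 0.7 = 7.1 V, so I_R = 7.1/1.5 = 4.73 mA.
Check D_B: its anode-to-cathode voltage is 4.9 − 7.1 = -2.2 V < 0.7 V, so it is off. The assumption is consistent.

Only D_A conducts; I_R ≈ 4.7 mA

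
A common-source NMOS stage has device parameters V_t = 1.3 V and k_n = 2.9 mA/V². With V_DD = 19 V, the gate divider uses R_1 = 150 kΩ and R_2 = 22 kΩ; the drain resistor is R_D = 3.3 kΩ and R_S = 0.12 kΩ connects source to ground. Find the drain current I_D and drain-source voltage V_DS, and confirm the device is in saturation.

V_G = V_DD·R_2/(R_1+R_2) = 19×22/172 = 2.43 V.
Assume saturation: I_D = (k_n/2)(V_GS − V_t)² with V_GS = V_G − I_D·R_S = 2.43 − 0.12·I_D.
Substituting gives 0.0209·I_D² − 1.39·I_D + 1.85 = 0, with roots I_D = 1.36 or 65.4 mA.
The root I_D = 65.4 mA gives V_GS = -5.41 V ≤ V_t, so take I_D = 1.36 mA.
Then V_GS = 2.27 V and V_DS = V_DD − I_D(R_D+R_S) = 19 − 1.36×3.42 = 14.4 V.
Saturation requires V_DS ≥ V_GS − V_t = 0.967 V; 14.4 ≥ 0.967 ✓.

I_D ≈ 1.4 mA, V_DS ≈ 14 V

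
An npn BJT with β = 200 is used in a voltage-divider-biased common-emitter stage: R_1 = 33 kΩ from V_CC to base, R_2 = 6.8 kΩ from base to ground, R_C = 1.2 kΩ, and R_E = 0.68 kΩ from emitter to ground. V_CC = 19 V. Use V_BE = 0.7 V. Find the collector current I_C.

I_C ≈ 3.6 mA

Thevenize the base divider: V_Th = V_CC·R_2/(R_1+R_2) = 19×6.8/39.8 = 3.25 V, R_Th = R_1‖R_2 = 5.64 kΩ.
Base-emitter loop: V_Th = I_B·R_Th + V_BE + (β+1)I_B·R_E, so I_B = (3.25 − 0.7) / (5.64 + 201×0.68) = 0.0179 mA.
I_C = β·I_B = 200×0.0179 = 3.58 mA, and I_E = (β+1)I_B = 3.6 mA.
V_CE = V_CC − I_C·R_C − I_E·R_E = 19 − 3.58×1.2 − 3.6×0.68 = 12.3 V.
V_CE = 12.3 V > 0.2 V confirms active-region operation.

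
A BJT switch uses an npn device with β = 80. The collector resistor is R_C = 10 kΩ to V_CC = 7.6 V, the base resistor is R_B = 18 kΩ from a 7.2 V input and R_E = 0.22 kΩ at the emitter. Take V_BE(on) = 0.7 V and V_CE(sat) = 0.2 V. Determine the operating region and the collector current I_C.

saturation; I_C ≈ 0.72 mA

Assume active: I_B = (7.2 − 0.7)/(18 + 81×0.22) = 0.181 mA, I_C = β·I_B = 14.5 mA.
Then V_CE = 7.6 − 14.5×10 − 14.7×0.22 = -141 V < 0.2 V — the active assumption fails.
Re-solve with V_CE = 0.2 V. KCL at the emitter: V_E/R_E = (V_BB−0.7−V_E)/R_B + (V_CC−0.2−V_E)/R_C, giving V_E = 0.234 V.
I_C = (V_CC − 0.2 − V_E)/R_C = (7.4 − 0.234)/10 = 0.717 mA.
Check: I_B = (6.5 − 0.234)/18 = 0.348 mA, and β·I_B = 27.8 mA > I_C, confirming saturation.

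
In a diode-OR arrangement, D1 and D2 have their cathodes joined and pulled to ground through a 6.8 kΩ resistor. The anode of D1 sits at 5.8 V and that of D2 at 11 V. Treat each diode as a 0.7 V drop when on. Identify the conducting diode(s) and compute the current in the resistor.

Assume both conduct. Then node N would need to be at both 5.8−0.7 = 5.1 V and 11−0.7 = 10.3 V, which is impossible.
Assume only D2 conducts: V_N = 11 − 0.7 = 10.3 V, so I_R = 10.3/6.8 = 1.51 mA.
Check D1: its anode-to-cathode voltage is 5.8 − 10.3 = -4.5 V < 0.7 V, so it is off. The assumption is consistent.

Only D2 conducts; I_R ≈ 1.5 mA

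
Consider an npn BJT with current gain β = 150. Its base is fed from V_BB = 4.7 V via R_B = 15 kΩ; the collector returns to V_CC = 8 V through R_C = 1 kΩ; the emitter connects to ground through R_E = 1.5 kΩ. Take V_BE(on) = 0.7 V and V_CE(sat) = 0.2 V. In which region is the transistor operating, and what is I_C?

active; I_C ≈ 2.5 mA

Assume active. Base-emitter loop: I_B = (V_BB − V_BE)/(R_B + (β+1)R_E) = (4.7 − 0.7)/(15 + 151×1.5) = 0.0166 mA.
I_C = β·I_B = 150×0.0166 = 2.48 mA.
V_CE = V_CC − I_C·R_C − I_E·R_E = 8 − 2.48×1 − 2.5×1.5 = 1.76 V > V_CE(sat), so the active-region assumption holds.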